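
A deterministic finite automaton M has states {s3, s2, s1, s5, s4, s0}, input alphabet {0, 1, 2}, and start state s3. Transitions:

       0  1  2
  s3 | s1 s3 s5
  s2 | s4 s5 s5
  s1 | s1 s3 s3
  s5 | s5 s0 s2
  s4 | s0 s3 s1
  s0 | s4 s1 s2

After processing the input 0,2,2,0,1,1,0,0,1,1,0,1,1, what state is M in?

s3

s3 → s1 → s3 → s5 → s5 → s0 → s1 → s1 → s1 → s3 → s3 → s1 → s3 → s3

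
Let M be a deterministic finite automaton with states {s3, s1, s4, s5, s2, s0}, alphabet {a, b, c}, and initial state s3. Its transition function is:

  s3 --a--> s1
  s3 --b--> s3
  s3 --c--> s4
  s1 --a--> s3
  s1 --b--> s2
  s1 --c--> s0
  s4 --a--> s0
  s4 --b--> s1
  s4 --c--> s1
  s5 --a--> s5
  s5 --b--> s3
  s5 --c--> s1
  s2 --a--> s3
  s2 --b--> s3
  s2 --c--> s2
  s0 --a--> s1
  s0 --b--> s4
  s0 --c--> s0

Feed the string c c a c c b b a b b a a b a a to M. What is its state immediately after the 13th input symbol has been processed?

start at s3
read 'c': s3 → s4
read 'c': s4 → s1
read 'a': s1 → s3
read 'c': s3 → s4
read 'c': s4 → s1
read 'b': s1 → s2
read 'b': s2 → s3
read 'a': s3 → s1
read 'b': s1 → s2
read 'b': s2 → s3
read 'a': s3 → s1
read 'a': s1 → s3
read 'b': s3 → s3
After 13 symbols: s3.

s3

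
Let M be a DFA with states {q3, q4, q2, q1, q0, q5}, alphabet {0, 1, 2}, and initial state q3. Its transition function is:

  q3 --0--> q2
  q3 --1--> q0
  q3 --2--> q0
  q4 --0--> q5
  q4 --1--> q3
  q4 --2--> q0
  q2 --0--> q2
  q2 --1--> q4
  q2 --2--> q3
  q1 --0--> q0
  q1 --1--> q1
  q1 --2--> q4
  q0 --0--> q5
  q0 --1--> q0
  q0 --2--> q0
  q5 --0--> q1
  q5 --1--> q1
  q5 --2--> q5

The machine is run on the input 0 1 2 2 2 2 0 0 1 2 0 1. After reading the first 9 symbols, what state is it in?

start at q3
read '0': q3 → q2
read '1': q2 → q4
read '2': q4 → q0
read '2': q0 → q0
read '2': q0 → q0
read '2': q0 → q0
read '0': q0 → q5
read '0': q5 → q1
read '1': q1 → q1
After 9 symbols: q1.

q1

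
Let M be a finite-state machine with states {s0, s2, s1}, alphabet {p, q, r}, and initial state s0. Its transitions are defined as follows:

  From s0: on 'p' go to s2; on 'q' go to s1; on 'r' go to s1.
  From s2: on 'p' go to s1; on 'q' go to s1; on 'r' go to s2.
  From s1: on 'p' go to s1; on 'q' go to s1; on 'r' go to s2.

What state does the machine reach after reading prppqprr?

s2

s0 → s2 → s2 → s1 → s1 → s1 → s1 → s2 → s2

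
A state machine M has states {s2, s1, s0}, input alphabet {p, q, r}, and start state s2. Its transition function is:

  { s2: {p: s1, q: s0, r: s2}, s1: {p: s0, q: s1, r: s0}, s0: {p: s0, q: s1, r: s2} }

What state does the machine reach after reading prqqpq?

start at s2
read 'p': s2 → s1
read 'r': s1 → s0
read 'q': s0 → s1
read 'q': s1 → s1
read 'p': s1 → s0
read 'q': s0 → s1

s1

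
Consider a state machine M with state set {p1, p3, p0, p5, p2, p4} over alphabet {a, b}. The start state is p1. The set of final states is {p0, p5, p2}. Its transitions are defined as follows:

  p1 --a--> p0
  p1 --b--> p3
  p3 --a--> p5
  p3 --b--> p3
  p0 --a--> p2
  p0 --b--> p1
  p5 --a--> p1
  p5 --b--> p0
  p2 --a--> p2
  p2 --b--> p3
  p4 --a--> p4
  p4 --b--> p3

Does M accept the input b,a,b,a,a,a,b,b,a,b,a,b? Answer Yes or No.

p1 → p3 → p5 → p0 → p2 → p2 → p2 → p3 → p3 → p5 → p0 → p2 → p3
End state p3 is not accepting.

No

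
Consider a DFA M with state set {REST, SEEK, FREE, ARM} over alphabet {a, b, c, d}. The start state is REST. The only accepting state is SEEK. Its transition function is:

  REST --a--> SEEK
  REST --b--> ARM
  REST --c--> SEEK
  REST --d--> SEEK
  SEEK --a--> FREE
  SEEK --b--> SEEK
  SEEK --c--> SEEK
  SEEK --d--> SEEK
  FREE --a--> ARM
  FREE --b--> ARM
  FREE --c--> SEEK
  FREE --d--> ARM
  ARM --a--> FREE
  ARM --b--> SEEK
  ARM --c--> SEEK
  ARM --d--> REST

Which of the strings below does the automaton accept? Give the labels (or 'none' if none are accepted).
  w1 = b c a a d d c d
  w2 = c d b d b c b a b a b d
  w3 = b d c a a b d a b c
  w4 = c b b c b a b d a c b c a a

w1, w3

w1: REST → ARM → SEEK → FREE → ARM → REST → SEEK → SEEK → SEEK  → end SEEK, accepted
w2: REST → SEEK → SEEK → SEEK → SEEK → SEEK → SEEK → SEEK → FREE → ARM → FREE → ARM → REST  → end REST, rejected
w3: REST → ARM → REST → SEEK → FREE → ARM → SEEK → SEEK → FREE → ARM → SEEK  → end SEEK, accepted
w4: REST → SEEK → SEEK → SEEK → SEEK → SEEK → FREE → ARM → REST → SEEK → SEEK → SEEK → SEEK → FREE → ARM  → end ARM, rejected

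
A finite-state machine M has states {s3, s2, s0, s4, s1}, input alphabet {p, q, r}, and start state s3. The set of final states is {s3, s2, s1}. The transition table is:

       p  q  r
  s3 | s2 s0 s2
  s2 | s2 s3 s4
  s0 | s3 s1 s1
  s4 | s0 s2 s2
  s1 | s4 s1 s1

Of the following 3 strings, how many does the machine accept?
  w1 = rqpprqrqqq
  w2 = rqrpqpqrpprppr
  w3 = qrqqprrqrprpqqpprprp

1

w1: s3 → s2 → s3 → s2 → s2 → s4 → s2 → s4 → s2 → s3 → s0  → end s0, rejected
w2: s3 → s2 → s3 → s2 → s2 → s3 → s2 → s3 → s2 → s2 → s2 → s4 → s0 → s3 → s2  → end s2, accepted
w3: s3 → s0 → s1 → s1 → s1 → s4 → s2 → s4 → s2 → s4 → s0 → s1 → s4 → s2 → s3 → s2 → s2 → s4 → s0 → s1 → s4  → end s4, rejected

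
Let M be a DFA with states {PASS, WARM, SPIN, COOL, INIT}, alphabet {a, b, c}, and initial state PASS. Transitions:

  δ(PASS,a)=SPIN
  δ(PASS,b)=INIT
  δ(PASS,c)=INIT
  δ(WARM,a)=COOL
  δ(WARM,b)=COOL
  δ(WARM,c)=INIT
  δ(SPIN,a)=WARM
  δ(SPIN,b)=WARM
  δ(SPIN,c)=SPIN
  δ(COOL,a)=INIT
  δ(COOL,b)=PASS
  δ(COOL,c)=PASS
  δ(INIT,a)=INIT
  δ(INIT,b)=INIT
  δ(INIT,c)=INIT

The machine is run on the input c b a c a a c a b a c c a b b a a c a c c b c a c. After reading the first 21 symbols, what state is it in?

INIT

start at PASS
read 'c': PASS → INIT
read 'b': INIT → INIT
read 'a': INIT → INIT
read 'c': INIT → INIT
read 'a': INIT → INIT
read 'a': INIT → INIT
read 'c': INIT → INIT
read 'a': INIT → INIT
read 'b': INIT → INIT
read 'a': INIT → INIT
read 'c': INIT → INIT
read 'c': INIT → INIT
read 'a': INIT → INIT
read 'b': INIT → INIT
read 'b': INIT → INIT
read 'a': INIT → INIT
read 'a': INIT → INIT
read 'c': INIT → INIT
read 'a': INIT → INIT
read 'c': INIT → INIT
read 'c': INIT → INIT
After 21 symbols: INIT.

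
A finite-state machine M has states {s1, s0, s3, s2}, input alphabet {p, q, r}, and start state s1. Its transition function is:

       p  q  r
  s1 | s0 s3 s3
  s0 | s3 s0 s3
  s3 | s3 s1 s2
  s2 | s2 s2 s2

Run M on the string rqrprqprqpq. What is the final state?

s2

s1 → s3 → s1 → s3 → s3 → s2 → s2 → s2 → s2 → s2 → s2 → s2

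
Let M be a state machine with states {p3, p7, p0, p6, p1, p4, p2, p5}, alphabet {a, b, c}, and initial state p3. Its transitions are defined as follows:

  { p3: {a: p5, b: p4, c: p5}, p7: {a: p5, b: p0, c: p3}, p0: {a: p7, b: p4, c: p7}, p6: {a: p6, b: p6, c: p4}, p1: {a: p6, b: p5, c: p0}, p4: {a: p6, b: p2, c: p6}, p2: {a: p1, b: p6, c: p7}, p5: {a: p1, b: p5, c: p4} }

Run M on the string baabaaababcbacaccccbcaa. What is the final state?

p6

start at p3
read 'b': p3 → p4
read 'a': p4 → p6
read 'a': p6 → p6
read 'b': p6 → p6
read 'a': p6 → p6
read 'a': p6 → p6
read 'a': p6 → p6
read 'b': p6 → p6
read 'a': p6 → p6
read 'b': p6 → p6
read 'c': p6 → p4
read 'b': p4 → p2
read 'a': p2 → p1
read 'c': p1 → p0
read 'a': p0 → p7
read 'c': p7 → p3
read 'c': p3 → p5
read 'c': p5 → p4
read 'c': p4 → p6
read 'b': p6 → p6
read 'c': p6 → p4
read 'a': p4 → p6
read 'a': p6 → p6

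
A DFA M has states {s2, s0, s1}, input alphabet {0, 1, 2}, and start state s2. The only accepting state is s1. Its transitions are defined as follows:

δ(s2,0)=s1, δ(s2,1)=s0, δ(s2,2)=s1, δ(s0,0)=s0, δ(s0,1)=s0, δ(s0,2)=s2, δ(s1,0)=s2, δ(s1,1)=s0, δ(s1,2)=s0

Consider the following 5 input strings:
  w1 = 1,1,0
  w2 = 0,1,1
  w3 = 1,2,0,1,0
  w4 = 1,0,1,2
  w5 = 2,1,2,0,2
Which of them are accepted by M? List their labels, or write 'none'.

none

w1:
  start at s2
  read '1': s2 → s0
  read '1': s0 → s0
  read '0': s0 → s0
  end s0, rejected
w2:
  start at s2
  read '0': s2 → s1
  read '1': s1 → s0
  read '1': s0 → s0
  end s0, rejected
w3:
  start at s2
  read '1': s2 → s0
  read '2': s0 → s2
  read '0': s2 → s1
  read '1': s1 → s0
  read '0': s0 → s0
  end s0, rejected
w4:
  start at s2
  read '1': s2 → s0
  read '0': s0 → s0
  read '1': s0 → s0
  read '2': s0 → s2
  end s2, rejected
w5:
  start at s2
  read '2': s2 → s1
  read '1': s1 → s0
  read '2': s0 → s2
  read '0': s2 → s1
  read '2': s1 → s0
  end s0, rejected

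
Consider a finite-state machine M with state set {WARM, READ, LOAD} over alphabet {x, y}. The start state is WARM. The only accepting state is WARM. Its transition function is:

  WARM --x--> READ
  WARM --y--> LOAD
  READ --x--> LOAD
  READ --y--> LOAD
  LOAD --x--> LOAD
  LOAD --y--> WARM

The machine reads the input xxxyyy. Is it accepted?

WARM → READ → LOAD → LOAD → WARM → LOAD → WARM
End state WARM is accepting.

Yes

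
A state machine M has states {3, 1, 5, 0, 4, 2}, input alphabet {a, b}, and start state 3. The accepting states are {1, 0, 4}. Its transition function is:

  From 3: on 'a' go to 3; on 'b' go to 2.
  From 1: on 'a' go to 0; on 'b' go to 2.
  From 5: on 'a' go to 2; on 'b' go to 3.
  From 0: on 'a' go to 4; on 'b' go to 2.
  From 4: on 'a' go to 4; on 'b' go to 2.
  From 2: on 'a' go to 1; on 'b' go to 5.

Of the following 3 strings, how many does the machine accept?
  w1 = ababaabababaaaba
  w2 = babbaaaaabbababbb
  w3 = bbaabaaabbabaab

w1: Trace: 3 -a-> 3 -b-> 2 -a-> 1 -b-> 2 -a-> 1 -a-> 0 -b-> 2 -a-> 1 -b-> 2 -a-> 1 -b-> 2 -a-> 1 -a-> 0 -a-> 4 -b-> 2 -a-> 1  → end 1, accepted
w2: Trace: 3 -b-> 2 -a-> 1 -b-> 2 -b-> 5 -a-> 2 -a-> 1 -a-> 0 -a-> 4 -a-> 4 -b-> 2 -b-> 5 -a-> 2 -b-> 5 -a-> 2 -b-> 5 -b-> 3 -b-> 2  → end 2, rejected
w3: Trace: 3 -b-> 2 -b-> 5 -a-> 2 -a-> 1 -b-> 2 -a-> 1 -a-> 0 -a-> 4 -b-> 2 -b-> 5 -a-> 2 -b-> 5 -a-> 2 -a-> 1 -b-> 2  → end 2, rejected

1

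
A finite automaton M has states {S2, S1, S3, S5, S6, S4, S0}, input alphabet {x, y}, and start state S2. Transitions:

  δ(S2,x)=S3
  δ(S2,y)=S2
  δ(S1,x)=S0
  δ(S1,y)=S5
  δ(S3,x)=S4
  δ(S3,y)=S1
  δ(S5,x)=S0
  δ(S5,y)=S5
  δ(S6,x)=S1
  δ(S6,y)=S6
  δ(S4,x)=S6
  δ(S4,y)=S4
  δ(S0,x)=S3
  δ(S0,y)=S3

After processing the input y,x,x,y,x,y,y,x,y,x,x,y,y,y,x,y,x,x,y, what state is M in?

S6

S2 → S2 → S3 → S4 → S4 → S6 → S6 → S6 → S1 → S5 → S0 → S3 → S1 → S5 → S5 → S0 → S3 → S4 → S6 → S6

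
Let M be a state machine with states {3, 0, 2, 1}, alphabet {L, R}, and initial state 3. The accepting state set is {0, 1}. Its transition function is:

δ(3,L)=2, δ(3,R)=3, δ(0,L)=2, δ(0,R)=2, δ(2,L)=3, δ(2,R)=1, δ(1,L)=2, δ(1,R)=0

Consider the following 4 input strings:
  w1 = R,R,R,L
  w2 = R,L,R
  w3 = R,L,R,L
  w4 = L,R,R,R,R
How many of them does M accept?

2

w1: 3 → 3 → 3 → 3 → 2  → end 2, rejected
w2: 3 → 3 → 2 → 1  → end 1, accepted
w3: 3 → 3 → 2 → 1 → 2  → end 2, rejected
w4: 3 → 2 → 1 → 0 → 2 → 1  → end 1, accepted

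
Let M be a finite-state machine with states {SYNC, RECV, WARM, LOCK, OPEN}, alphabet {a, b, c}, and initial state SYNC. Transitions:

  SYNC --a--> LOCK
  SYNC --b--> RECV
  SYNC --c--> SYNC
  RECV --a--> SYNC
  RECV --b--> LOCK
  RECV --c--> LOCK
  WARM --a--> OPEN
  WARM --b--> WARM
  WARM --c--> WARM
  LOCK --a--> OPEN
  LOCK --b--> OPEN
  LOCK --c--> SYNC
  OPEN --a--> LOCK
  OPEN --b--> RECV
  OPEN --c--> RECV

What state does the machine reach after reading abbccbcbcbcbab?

RECV

SYNC → LOCK → OPEN → RECV → LOCK → SYNC → RECV → LOCK → OPEN → RECV → LOCK → SYNC → RECV → SYNC → RECV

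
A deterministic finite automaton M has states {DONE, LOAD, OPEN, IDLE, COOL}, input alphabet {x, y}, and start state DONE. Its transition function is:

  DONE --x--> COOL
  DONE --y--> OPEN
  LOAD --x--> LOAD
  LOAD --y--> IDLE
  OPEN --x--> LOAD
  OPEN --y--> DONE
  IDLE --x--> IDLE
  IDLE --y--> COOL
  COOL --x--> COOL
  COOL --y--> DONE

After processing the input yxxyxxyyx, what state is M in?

COOL

start at DONE
read 'y': DONE → OPEN
read 'x': OPEN → LOAD
read 'x': LOAD → LOAD
read 'y': LOAD → IDLE
read 'x': IDLE → IDLE
read 'x': IDLE → IDLE
read 'y': IDLE → COOL
read 'y': COOL → DONE
read 'x': DONE → COOL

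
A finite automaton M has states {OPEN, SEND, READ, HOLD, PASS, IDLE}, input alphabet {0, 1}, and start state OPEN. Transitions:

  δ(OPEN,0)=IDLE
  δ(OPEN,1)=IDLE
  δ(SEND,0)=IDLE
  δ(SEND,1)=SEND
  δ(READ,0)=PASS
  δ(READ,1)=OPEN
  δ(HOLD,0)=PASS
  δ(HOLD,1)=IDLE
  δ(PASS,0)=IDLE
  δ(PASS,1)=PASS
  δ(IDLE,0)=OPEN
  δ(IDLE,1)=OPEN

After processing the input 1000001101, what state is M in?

OPEN → IDLE → OPEN → IDLE → OPEN → IDLE → OPEN → IDLE → OPEN → IDLE → OPEN

OPEN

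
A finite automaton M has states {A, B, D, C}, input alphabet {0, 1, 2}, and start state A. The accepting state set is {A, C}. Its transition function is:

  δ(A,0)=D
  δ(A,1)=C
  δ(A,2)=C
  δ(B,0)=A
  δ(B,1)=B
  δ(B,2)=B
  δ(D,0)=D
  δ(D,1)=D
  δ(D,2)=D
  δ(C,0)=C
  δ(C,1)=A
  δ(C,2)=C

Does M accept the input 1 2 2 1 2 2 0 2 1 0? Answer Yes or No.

A → C → C → C → A → C → C → C → C → A → D
End state D is not accepting.

No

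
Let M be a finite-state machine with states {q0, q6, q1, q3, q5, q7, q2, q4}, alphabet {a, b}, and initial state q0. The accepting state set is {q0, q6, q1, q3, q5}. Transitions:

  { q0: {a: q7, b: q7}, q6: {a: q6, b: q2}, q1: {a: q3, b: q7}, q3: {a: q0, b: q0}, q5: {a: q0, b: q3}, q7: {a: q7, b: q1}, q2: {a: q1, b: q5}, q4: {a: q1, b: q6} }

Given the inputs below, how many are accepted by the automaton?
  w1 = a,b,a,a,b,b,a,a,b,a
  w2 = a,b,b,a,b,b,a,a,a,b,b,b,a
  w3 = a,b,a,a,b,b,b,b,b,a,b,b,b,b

w1: q0 → q7 → q1 → q3 → q0 → q7 → q1 → q3 → q0 → q7 → q7  → end q7, rejected
w2: q0 → q7 → q1 → q7 → q7 → q1 → q7 → q7 → q7 → q7 → q1 → q7 → q1 → q3  → end q3, accepted
w3: q0 → q7 → q1 → q3 → q0 → q7 → q1 → q7 → q1 → q7 → q7 → q1 → q7 → q1 → q7  → end q7, rejected

1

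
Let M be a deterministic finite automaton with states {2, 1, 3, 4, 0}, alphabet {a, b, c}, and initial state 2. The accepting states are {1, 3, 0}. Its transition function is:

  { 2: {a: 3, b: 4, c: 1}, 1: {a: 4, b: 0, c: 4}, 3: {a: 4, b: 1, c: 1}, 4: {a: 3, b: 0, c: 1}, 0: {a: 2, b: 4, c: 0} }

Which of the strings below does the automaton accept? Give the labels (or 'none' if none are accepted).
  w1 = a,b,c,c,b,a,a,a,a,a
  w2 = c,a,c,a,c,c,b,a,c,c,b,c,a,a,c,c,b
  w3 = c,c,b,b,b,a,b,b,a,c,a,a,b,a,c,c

w1: Trace: 2 -a-> 3 -b-> 1 -c-> 4 -c-> 1 -b-> 0 -a-> 2 -a-> 3 -a-> 4 -a-> 3 -a-> 4  → end 4, rejected
w2: Trace: 2 -c-> 1 -a-> 4 -c-> 1 -a-> 4 -c-> 1 -c-> 4 -b-> 0 -a-> 2 -c-> 1 -c-> 4 -b-> 0 -c-> 0 -a-> 2 -a-> 3 -c-> 1 -c-> 4 -b-> 0  → end 0, accepted
w3: Trace: 2 -c-> 1 -c-> 4 -b-> 0 -b-> 4 -b-> 0 -a-> 2 -b-> 4 -b-> 0 -a-> 2 -c-> 1 -a-> 4 -a-> 3 -b-> 1 -a-> 4 -c-> 1 -c-> 4  → end 4, rejected

w2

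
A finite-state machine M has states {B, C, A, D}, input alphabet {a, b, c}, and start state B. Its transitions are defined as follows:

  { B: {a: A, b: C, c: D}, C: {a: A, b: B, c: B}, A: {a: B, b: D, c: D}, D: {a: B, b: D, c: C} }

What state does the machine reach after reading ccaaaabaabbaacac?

Trace: B -c-> D -c-> C -a-> A -a-> B -a-> A -a-> B -b-> C -a-> A -a-> B -b-> C -b-> B -a-> A -a-> B -c-> D -a-> B -c-> D

D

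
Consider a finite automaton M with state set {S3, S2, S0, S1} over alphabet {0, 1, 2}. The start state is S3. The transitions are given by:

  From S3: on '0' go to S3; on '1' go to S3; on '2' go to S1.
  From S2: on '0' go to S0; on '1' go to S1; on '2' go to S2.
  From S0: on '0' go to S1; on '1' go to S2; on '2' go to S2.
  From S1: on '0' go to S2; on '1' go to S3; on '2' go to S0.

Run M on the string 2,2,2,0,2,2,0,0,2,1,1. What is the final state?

S1

start at S3
read '2': S3 → S1
read '2': S1 → S0
read '2': S0 → S2
read '0': S2 → S0
read '2': S0 → S2
read '2': S2 → S2
read '0': S2 → S0
read '0': S0 → S1
read '2': S1 → S0
read '1': S0 → S2
read '1': S2 → S1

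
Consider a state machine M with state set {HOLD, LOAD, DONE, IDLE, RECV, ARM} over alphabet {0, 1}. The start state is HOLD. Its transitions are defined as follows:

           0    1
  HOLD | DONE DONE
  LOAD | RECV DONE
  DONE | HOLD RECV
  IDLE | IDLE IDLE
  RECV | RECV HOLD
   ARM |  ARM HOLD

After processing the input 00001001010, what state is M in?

DONE

Trace: HOLD -0-> DONE -0-> HOLD -0-> DONE -0-> HOLD -1-> DONE -0-> HOLD -0-> DONE -1-> RECV -0-> RECV -1-> HOLD -0-> DONE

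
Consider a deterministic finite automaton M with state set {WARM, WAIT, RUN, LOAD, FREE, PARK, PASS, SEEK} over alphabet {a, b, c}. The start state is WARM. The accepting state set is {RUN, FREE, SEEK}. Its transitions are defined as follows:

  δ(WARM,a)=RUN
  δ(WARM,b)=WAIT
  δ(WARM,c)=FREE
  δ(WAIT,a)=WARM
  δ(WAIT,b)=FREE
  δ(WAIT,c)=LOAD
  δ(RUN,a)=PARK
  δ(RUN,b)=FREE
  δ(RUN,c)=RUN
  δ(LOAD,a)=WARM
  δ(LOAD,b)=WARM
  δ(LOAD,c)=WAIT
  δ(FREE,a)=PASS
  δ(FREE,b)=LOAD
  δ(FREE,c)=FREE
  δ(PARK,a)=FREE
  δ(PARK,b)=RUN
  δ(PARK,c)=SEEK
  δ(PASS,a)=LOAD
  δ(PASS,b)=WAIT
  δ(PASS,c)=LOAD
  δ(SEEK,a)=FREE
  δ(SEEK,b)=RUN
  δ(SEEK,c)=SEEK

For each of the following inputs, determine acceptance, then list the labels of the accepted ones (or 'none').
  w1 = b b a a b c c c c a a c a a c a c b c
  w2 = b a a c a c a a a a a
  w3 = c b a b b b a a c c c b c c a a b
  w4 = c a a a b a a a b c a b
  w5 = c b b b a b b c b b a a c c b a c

w1, w2, w4, w5

w1: Trace: WARM -b-> WAIT -b-> FREE -a-> PASS -a-> LOAD -b-> WARM -c-> FREE -c-> FREE -c-> FREE -c-> FREE -a-> PASS -a-> LOAD -c-> WAIT -a-> WARM -a-> RUN -c-> RUN -a-> PARK -c-> SEEK -b-> RUN -c-> RUN  → end RUN, accepted
w2: Trace: WARM -b-> WAIT -a-> WARM -a-> RUN -c-> RUN -a-> PARK -c-> SEEK -a-> FREE -a-> PASS -a-> LOAD -a-> WARM -a-> RUN  → end RUN, accepted
w3: Trace: WARM -c-> FREE -b-> LOAD -a-> WARM -b-> WAIT -b-> FREE -b-> LOAD -a-> WARM -a-> RUN -c-> RUN -c-> RUN -c-> RUN -b-> FREE -c-> FREE -c-> FREE -a-> PASS -a-> LOAD -b-> WARM  → end WARM, rejected
w4: Trace: WARM -c-> FREE -a-> PASS -a-> LOAD -a-> WARM -b-> WAIT -a-> WARM -a-> RUN -a-> PARK -b-> RUN -c-> RUN -a-> PARK -b-> RUN  → end RUN, accepted
w5: Trace: WARM -c-> FREE -b-> LOAD -b-> WARM -b-> WAIT -a-> WARM -b-> WAIT -b-> FREE -c-> FREE -b-> LOAD -b-> WARM -a-> RUN -a-> PARK -c-> SEEK -c-> SEEK -b-> RUN -a-> PARK -c-> SEEK  → end SEEK, accepted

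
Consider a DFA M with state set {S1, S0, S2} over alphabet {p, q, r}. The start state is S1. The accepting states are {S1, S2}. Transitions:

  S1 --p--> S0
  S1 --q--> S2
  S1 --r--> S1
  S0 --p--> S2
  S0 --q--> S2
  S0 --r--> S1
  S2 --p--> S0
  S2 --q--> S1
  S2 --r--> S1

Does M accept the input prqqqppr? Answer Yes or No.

start at S1
read 'p': S1 → S0
read 'r': S0 → S1
read 'q': S1 → S2
read 'q': S2 → S1
read 'q': S1 → S2
read 'p': S2 → S0
read 'p': S0 → S2
read 'r': S2 → S1
End state S1 is accepting.

Yes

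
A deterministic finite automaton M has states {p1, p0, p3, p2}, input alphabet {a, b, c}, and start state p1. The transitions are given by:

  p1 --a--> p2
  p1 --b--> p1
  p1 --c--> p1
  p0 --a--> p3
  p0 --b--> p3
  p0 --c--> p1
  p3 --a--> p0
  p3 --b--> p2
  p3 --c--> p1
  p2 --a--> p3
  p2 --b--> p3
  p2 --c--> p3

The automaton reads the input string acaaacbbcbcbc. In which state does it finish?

p1

start at p1
read 'a': p1 → p2
read 'c': p2 → p3
read 'a': p3 → p0
read 'a': p0 → p3
read 'a': p3 → p0
read 'c': p0 → p1
read 'b': p1 → p1
read 'b': p1 → p1
read 'c': p1 → p1
read 'b': p1 → p1
read 'c': p1 → p1
read 'b': p1 → p1
read 'c': p1 → p1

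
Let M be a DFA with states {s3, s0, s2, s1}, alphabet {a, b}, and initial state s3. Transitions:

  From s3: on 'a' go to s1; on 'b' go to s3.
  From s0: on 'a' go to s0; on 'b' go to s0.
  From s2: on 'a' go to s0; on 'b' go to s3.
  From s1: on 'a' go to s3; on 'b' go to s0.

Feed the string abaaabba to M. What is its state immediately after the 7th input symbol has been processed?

s3 → s1 → s0 → s0 → s0 → s0 → s0 → s0
After 7 symbols: s0.

s0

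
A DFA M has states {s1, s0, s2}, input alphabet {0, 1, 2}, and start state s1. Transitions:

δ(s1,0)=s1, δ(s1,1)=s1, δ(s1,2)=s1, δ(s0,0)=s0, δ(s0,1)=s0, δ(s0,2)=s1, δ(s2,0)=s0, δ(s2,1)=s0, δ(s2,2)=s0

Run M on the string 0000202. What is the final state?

start at s1
read '0': s1 → s1
read '0': s1 → s1
read '0': s1 → s1
read '0': s1 → s1
read '2': s1 → s1
read '0': s1 → s1
read '2': s1 → s1

s1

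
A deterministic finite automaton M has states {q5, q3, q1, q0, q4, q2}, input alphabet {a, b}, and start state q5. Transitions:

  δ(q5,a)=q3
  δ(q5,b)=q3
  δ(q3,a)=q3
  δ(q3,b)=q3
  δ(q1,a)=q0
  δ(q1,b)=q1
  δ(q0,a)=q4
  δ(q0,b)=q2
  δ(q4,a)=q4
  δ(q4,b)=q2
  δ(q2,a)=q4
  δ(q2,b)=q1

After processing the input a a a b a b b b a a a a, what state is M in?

Trace: q5 -a-> q3 -a-> q3 -a-> q3 -b-> q3 -a-> q3 -b-> q3 -b-> q3 -b-> q3 -a-> q3 -a-> q3 -a-> q3 -a-> q3

q3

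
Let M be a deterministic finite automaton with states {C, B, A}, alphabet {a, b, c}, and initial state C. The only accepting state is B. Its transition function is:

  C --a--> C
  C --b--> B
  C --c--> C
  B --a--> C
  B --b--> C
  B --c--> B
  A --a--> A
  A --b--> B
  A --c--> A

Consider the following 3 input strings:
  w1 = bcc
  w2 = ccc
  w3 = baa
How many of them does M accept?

w1:
  start at C
  read 'b': C → B
  read 'c': B → B
  read 'c': B → B
  end B, accepted
w2:
  start at C
  read 'c': C → C
  read 'c': C → C
  read 'c': C → C
  end C, rejected
w3:
  start at C
  read 'b': C → B
  read 'a': B → C
  read 'a': C → C
  end C, rejected

1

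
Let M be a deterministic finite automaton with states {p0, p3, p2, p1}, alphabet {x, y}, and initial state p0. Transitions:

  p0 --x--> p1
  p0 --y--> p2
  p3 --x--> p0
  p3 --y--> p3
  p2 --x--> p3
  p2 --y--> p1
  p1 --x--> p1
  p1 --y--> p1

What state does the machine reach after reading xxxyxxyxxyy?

start at p0
read 'x': p0 → p1
read 'x': p1 → p1
read 'x': p1 → p1
read 'y': p1 → p1
read 'x': p1 → p1
read 'x': p1 → p1
read 'y': p1 → p1
read 'x': p1 → p1
read 'x': p1 → p1
read 'y': p1 → p1
read 'y': p1 → p1

p1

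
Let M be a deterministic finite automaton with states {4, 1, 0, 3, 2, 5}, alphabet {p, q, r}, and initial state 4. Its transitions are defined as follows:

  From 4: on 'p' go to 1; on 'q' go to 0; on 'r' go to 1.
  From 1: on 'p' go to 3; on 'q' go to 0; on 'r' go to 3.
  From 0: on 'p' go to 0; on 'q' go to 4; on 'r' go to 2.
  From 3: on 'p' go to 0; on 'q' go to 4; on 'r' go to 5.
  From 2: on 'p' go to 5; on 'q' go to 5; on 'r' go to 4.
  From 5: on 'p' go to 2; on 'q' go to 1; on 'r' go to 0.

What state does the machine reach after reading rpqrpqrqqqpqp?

1

start at 4
read 'r': 4 → 1
read 'p': 1 → 3
read 'q': 3 → 4
read 'r': 4 → 1
read 'p': 1 → 3
read 'q': 3 → 4
read 'r': 4 → 1
read 'q': 1 → 0
read 'q': 0 → 4
read 'q': 4 → 0
read 'p': 0 → 0
read 'q': 0 → 4
read 'p': 4 → 1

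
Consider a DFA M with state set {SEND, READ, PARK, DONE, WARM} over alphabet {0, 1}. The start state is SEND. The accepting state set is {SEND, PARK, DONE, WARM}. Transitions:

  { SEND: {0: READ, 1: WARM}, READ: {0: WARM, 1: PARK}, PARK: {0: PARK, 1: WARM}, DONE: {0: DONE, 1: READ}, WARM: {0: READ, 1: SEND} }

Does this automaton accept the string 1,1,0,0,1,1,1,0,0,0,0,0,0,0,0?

SEND → WARM → SEND → READ → WARM → SEND → WARM → SEND → READ → WARM → READ → WARM → READ → WARM → READ → WARM
End state WARM is accepting.

Yes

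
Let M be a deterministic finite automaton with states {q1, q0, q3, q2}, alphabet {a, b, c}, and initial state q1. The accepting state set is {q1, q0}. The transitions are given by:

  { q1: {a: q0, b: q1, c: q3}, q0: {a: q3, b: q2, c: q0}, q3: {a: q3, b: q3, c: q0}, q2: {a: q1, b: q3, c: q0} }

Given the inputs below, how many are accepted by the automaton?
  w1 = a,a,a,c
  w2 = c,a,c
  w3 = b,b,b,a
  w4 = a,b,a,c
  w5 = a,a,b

3

w1: Trace: q1 -a-> q0 -a-> q3 -a-> q3 -c-> q0  → end q0, accepted
w2: Trace: q1 -c-> q3 -a-> q3 -c-> q0  → end q0, accepted
w3: Trace: q1 -b-> q1 -b-> q1 -b-> q1 -a-> q0  → end q0, accepted
w4: Trace: q1 -a-> q0 -b-> q2 -a-> q1 -c-> q3  → end q3, rejected
w5: Trace: q1 -a-> q0 -a-> q3 -b-> q3  → end q3, rejected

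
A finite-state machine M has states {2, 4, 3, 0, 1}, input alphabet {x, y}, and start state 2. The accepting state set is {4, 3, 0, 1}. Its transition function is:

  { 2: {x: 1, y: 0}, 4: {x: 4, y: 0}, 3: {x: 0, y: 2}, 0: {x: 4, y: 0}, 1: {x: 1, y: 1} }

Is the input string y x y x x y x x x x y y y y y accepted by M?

2 → 0 → 4 → 0 → 4 → 4 → 0 → 4 → 4 → 4 → 4 → 0 → 0 → 0 → 0 → 0
End state 0 is accepting.

Yes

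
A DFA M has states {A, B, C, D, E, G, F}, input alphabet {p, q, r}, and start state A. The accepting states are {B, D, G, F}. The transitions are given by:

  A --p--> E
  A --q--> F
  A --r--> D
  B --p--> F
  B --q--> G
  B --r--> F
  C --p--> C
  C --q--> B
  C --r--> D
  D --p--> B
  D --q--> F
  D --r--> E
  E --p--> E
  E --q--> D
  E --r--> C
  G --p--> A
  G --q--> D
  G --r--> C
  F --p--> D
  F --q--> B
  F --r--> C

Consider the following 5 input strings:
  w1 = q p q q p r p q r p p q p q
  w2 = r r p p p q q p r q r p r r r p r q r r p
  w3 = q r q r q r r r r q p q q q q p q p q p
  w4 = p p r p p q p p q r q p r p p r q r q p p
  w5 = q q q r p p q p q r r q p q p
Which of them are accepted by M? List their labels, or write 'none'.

w1:
  start at A
  read 'q': A → F
  read 'p': F → D
  read 'q': D → F
  read 'q': F → B
  read 'p': B → F
  read 'r': F → C
  read 'p': C → C
  read 'q': C → B
  read 'r': B → F
  read 'p': F → D
  read 'p': D → B
  read 'q': B → G
  read 'p': G → A
  read 'q': A → F
  end F, accepted
w2:
  start at A
  read 'r': A → D
  read 'r': D → E
  read 'p': E → E
  read 'p': E → E
  read 'p': E → E
  read 'q': E → D
  read 'q': D → F
  read 'p': F → D
  read 'r': D → E
  read 'q': E → D
  read 'r': D → E
  read 'p': E → E
  read 'r': E → C
  read 'r': C → D
  read 'r': D → E
  read 'p': E → E
  read 'r': E → C
  read 'q': C → B
  read 'r': B → F
  read 'r': F → C
  read 'p': C → C
  end C, rejected
w3:
  start at A
  read 'q': A → F
  read 'r': F → C
  read 'q': C → B
  read 'r': B → F
  read 'q': F → B
  read 'r': B → F
  read 'r': F → C
  read 'r': C → D
  read 'r': D → E
  read 'q': E → D
  read 'p': D → B
  read 'q': B → G
  read 'q': G → D
  read 'q': D → F
  read 'q': F → B
  read 'p': B → F
  read 'q': F → B
  read 'p': B → F
  read 'q': F → B
  read 'p': B → F
  end F, accepted
w4:
  start at A
  read 'p': A → E
  read 'p': E → E
  read 'r': E → C
  read 'p': C → C
  read 'p': C → C
  read 'q': C → B
  read 'p': B → F
  read 'p': F → D
  read 'q': D → F
  read 'r': F → C
  read 'q': C → B
  read 'p': B → F
  read 'r': F → C
  read 'p': C → C
  read 'p': C → C
  read 'r': C → D
  read 'q': D → F
  read 'r': F → C
  read 'q': C → B
  read 'p': B → F
  read 'p': F → D
  end D, accepted
w5:
  start at A
  read 'q': A → F
  read 'q': F → B
  read 'q': B → G
  read 'r': G → C
  read 'p': C → C
  read 'p': C → C
  read 'q': C → B
  read 'p': B → F
  read 'q': F → B
  read 'r': B → F
  read 'r': F → C
  read 'q': C → B
  read 'p': B → F
  read 'q': F → B
  read 'p': B → F
  end F, accepted

w1, w3, w4, w5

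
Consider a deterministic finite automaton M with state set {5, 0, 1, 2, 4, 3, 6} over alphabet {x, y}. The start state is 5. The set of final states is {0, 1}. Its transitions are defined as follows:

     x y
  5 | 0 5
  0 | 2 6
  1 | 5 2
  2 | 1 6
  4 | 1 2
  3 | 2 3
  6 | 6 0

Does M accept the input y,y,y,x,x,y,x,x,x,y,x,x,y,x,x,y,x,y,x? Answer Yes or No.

No

5 → 5 → 5 → 5 → 0 → 2 → 6 → 6 → 6 → 6 → 0 → 2 → 1 → 2 → 1 → 5 → 5 → 0 → 6 → 6
End state 6 is not accepting.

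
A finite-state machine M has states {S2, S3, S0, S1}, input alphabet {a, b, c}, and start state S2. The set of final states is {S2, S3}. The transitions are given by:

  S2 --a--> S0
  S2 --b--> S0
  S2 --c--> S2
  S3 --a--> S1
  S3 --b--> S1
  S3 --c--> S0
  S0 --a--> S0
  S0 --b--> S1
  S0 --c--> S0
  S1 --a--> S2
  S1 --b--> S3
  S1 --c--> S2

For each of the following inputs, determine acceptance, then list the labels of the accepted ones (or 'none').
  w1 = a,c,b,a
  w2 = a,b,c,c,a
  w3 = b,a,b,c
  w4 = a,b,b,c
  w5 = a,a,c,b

w1, w3

w1: S2 → S0 → S0 → S1 → S2  → end S2, accepted
w2: S2 → S0 → S1 → S2 → S2 → S0  → end S0, rejected
w3: S2 → S0 → S0 → S1 → S2  → end S2, accepted
w4: S2 → S0 → S1 → S3 → S0  → end S0, rejected
w5: S2 → S0 → S0 → S0 → S1  → end S1, rejected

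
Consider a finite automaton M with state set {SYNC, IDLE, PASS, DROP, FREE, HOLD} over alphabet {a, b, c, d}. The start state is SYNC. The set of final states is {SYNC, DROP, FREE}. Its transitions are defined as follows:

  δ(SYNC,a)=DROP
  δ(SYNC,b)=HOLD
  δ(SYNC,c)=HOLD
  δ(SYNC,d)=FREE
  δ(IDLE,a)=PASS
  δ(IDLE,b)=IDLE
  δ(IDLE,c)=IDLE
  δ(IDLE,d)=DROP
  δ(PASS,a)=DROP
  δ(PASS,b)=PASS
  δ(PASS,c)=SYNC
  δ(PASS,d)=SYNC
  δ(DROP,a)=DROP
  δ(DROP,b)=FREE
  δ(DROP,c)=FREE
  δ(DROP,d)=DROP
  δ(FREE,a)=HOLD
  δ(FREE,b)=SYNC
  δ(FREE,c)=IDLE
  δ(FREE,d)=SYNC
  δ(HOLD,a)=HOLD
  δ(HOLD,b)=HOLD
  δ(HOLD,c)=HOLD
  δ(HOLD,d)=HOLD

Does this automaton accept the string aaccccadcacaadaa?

SYNC → DROP → DROP → FREE → IDLE → IDLE → IDLE → PASS → SYNC → HOLD → HOLD → HOLD → HOLD → HOLD → HOLD → HOLD → HOLD
End state HOLD is not accepting.

No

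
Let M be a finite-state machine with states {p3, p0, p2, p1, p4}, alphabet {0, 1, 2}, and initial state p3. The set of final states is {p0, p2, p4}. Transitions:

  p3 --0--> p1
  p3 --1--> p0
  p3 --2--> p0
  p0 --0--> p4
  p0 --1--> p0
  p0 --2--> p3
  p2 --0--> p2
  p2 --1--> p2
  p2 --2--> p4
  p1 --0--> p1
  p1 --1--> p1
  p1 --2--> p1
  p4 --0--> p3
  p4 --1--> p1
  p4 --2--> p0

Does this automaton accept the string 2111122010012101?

No

start at p3
read '2': p3 → p0
read '1': p0 → p0
read '1': p0 → p0
read '1': p0 → p0
read '1': p0 → p0
read '2': p0 → p3
read '2': p3 → p0
read '0': p0 → p4
read '1': p4 → p1
read '0': p1 → p1
read '0': p1 → p1
read '1': p1 → p1
read '2': p1 → p1
read '1': p1 → p1
read '0': p1 → p1
read '1': p1 → p1
End state p1 is not accepting.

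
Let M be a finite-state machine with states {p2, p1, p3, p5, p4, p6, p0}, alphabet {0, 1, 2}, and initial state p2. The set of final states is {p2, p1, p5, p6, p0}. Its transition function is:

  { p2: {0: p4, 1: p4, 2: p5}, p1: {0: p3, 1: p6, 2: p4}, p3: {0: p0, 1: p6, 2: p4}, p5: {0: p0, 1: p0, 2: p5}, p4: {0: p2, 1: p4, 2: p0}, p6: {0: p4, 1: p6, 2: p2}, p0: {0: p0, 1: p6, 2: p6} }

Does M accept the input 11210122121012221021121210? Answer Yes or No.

p2 → p4 → p4 → p0 → p6 → p4 → p4 → p0 → p6 → p6 → p2 → p4 → p2 → p4 → p0 → p6 → p2 → p4 → p2 → p5 → p0 → p6 → p2 → p4 → p0 → p6 → p4
End state p4 is not accepting.

No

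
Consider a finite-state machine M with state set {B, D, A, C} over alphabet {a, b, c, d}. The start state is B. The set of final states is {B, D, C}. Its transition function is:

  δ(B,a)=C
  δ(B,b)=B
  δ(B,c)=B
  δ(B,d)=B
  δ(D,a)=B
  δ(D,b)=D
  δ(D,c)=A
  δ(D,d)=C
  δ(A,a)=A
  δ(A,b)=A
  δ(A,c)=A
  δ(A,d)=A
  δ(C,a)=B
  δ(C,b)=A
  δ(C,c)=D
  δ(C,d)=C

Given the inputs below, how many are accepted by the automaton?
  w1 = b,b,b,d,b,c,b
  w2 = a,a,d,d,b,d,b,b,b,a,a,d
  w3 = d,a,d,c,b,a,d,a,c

3

w1:
  start at B
  read 'b': B → B
  read 'b': B → B
  read 'b': B → B
  read 'd': B → B
  read 'b': B → B
  read 'c': B → B
  read 'b': B → B
  end B, accepted
w2:
  start at B
  read 'a': B → C
  read 'a': C → B
  read 'd': B → B
  read 'd': B → B
  read 'b': B → B
  read 'd': B → B
  read 'b': B → B
  read 'b': B → B
  read 'b': B → B
  read 'a': B → C
  read 'a': C → B
  read 'd': B → B
  end B, accepted
w3:
  start at B
  read 'd': B → B
  read 'a': B → C
  read 'd': C → C
  read 'c': C → D
  read 'b': D → D
  read 'a': D → B
  read 'd': B → B
  read 'a': B → C
  read 'c': C → D
  end D, accepted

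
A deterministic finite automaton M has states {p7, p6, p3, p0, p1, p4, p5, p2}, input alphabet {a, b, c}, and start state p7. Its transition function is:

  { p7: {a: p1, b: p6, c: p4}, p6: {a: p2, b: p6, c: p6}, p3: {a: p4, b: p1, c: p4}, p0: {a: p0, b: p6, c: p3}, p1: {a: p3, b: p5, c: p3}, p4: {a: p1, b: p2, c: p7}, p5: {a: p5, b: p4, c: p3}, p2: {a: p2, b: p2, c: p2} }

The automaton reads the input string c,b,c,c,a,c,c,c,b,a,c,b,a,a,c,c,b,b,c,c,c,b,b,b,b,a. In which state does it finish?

p2

Trace: p7 -c-> p4 -b-> p2 -c-> p2 -c-> p2 -a-> p2 -c-> p2 -c-> p2 -c-> p2 -b-> p2 -a-> p2 -c-> p2 -b-> p2 -a-> p2 -a-> p2 -c-> p2 -c-> p2 -b-> p2 -b-> p2 -c-> p2 -c-> p2 -c-> p2 -b-> p2 -b-> p2 -b-> p2 -b-> p2 -a-> p2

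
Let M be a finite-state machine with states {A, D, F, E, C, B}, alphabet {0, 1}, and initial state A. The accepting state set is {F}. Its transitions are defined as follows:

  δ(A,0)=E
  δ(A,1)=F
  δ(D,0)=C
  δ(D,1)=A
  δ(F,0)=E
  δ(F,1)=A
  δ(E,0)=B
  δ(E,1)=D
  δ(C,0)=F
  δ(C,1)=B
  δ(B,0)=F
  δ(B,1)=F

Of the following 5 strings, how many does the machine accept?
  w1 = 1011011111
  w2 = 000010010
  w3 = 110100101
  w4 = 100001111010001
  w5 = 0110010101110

w1: Trace: A -1-> F -0-> E -1-> D -1-> A -0-> E -1-> D -1-> A -1-> F -1-> A -1-> F  → end F, accepted
w2: Trace: A -0-> E -0-> B -0-> F -0-> E -1-> D -0-> C -0-> F -1-> A -0-> E  → end E, rejected
w3: Trace: A -1-> F -1-> A -0-> E -1-> D -0-> C -0-> F -1-> A -0-> E -1-> D  → end D, rejected
w4: Trace: A -1-> F -0-> E -0-> B -0-> F -0-> E -1-> D -1-> A -1-> F -1-> A -0-> E -1-> D -0-> C -0-> F -0-> E -1-> D  → end D, rejected
w5: Trace: A -0-> E -1-> D -1-> A -0-> E -0-> B -1-> F -0-> E -1-> D -0-> C -1-> B -1-> F -1-> A -0-> E  → end E, rejected

1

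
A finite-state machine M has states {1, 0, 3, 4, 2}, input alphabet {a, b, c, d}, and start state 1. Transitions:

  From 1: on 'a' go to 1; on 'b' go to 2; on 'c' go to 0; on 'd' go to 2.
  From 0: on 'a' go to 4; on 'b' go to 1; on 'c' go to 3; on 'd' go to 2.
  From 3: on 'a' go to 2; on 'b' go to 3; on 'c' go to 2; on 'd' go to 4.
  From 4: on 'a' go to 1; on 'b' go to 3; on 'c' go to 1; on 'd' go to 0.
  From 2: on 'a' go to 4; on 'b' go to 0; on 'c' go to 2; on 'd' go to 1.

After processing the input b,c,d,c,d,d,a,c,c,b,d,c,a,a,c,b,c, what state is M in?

Trace: 1 -b-> 2 -c-> 2 -d-> 1 -c-> 0 -d-> 2 -d-> 1 -a-> 1 -c-> 0 -c-> 3 -b-> 3 -d-> 4 -c-> 1 -a-> 1 -a-> 1 -c-> 0 -b-> 1 -c-> 0

0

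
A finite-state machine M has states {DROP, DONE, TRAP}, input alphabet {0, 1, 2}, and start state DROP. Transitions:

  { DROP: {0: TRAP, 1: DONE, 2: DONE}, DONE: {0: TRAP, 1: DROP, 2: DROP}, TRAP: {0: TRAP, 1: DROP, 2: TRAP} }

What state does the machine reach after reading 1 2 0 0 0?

TRAP

start at DROP
read '1': DROP → DONE
read '2': DONE → DROP
read '0': DROP → TRAP
read '0': TRAP → TRAP
read '0': TRAP → TRAP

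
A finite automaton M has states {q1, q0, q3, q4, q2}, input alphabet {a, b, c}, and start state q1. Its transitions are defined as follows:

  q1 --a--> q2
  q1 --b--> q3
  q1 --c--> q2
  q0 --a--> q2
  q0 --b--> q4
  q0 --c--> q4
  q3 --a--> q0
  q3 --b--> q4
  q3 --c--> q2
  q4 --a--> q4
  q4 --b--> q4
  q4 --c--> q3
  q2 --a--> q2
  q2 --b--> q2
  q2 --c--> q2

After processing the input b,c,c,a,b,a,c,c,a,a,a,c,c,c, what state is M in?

q2

Trace: q1 -b-> q3 -c-> q2 -c-> q2 -a-> q2 -b-> q2 -a-> q2 -c-> q2 -c-> q2 -a-> q2 -a-> q2 -a-> q2 -c-> q2 -c-> q2 -c-> q2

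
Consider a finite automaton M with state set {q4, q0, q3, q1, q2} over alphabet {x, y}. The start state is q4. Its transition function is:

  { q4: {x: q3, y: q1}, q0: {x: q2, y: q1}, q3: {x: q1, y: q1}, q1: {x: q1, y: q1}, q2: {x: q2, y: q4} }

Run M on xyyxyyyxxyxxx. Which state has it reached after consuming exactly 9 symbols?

q1

start at q4
read 'x': q4 → q3
read 'y': q3 → q1
read 'y': q1 → q1
read 'x': q1 → q1
read 'y': q1 → q1
read 'y': q1 → q1
read 'y': q1 → q1
read 'x': q1 → q1
read 'x': q1 → q1
After 9 symbols: q1.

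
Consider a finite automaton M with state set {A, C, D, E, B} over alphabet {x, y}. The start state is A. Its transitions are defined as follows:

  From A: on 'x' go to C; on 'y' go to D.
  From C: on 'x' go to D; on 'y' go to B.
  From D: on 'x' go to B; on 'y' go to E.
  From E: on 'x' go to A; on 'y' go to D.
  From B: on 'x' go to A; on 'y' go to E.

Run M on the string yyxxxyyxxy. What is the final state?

D

Trace: A -y-> D -y-> E -x-> A -x-> C -x-> D -y-> E -y-> D -x-> B -x-> A -y-> D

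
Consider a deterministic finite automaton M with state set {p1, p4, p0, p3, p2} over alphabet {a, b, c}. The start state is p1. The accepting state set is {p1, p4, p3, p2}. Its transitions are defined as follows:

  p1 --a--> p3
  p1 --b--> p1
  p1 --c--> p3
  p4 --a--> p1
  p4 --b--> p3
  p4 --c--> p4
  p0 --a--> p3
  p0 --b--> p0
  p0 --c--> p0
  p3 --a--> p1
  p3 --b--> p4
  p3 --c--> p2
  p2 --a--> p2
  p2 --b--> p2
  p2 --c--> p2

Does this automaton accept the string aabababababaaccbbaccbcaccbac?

Trace: p1 -a-> p3 -a-> p1 -b-> p1 -a-> p3 -b-> p4 -a-> p1 -b-> p1 -a-> p3 -b-> p4 -a-> p1 -b-> p1 -a-> p3 -a-> p1 -c-> p3 -c-> p2 -b-> p2 -b-> p2 -a-> p2 -c-> p2 -c-> p2 -b-> p2 -c-> p2 -a-> p2 -c-> p2 -c-> p2 -b-> p2 -a-> p2 -c-> p2
End state p2 is accepting.

Yes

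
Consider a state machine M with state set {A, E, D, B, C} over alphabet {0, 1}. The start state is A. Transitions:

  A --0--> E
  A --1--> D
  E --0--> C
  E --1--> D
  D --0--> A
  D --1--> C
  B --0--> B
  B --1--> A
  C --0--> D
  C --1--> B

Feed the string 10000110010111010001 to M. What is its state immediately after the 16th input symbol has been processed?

A

start at A
read '1': A → D
read '0': D → A
read '0': A → E
read '0': E → C
read '0': C → D
read '1': D → C
read '1': C → B
read '0': B → B
read '0': B → B
read '1': B → A
read '0': A → E
read '1': E → D
read '1': D → C
read '1': C → B
read '0': B → B
read '1': B → A
After 16 symbols: A.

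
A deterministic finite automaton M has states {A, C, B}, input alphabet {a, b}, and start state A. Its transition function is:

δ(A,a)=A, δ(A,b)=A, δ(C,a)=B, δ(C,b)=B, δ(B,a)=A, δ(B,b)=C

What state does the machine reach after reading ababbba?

A → A → A → A → A → A → A → A

A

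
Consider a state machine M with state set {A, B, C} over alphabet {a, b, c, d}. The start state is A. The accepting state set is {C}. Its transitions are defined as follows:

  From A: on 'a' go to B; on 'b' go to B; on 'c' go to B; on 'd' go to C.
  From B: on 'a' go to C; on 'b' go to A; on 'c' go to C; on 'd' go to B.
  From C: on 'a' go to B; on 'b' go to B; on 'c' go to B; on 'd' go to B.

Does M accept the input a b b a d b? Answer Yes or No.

No

start at A
read 'a': A → B
read 'b': B → A
read 'b': A → B
read 'a': B → C
read 'd': C → B
read 'b': B → A
End state A is not accepting.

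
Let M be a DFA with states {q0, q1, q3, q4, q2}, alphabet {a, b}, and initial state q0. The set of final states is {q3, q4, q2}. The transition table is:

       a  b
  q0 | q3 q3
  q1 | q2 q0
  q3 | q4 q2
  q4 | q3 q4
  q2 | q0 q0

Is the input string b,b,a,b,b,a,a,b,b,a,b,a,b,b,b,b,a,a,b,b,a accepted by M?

Yes

Trace: q0 -b-> q3 -b-> q2 -a-> q0 -b-> q3 -b-> q2 -a-> q0 -a-> q3 -b-> q2 -b-> q0 -a-> q3 -b-> q2 -a-> q0 -b-> q3 -b-> q2 -b-> q0 -b-> q3 -a-> q4 -a-> q3 -b-> q2 -b-> q0 -a-> q3
End state q3 is accepting.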